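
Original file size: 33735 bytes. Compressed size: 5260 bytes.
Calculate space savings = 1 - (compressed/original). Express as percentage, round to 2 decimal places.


ratio = compressed/original = 5260/33735 = 0.155921
savings = 1 - ratio = 1 - 0.155921 = 0.844079
as a percentage: 0.844079 * 100 = 84.41%

Space savings = 1 - 5260/33735 = 84.41%


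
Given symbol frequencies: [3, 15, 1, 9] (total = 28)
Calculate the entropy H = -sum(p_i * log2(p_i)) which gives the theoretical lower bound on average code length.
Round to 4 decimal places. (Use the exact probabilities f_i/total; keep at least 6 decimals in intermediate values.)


Per-symbol terms -p_i * log2(p_i) with p_i = f_i/28:
  p = 3/28 = 0.107143: log2(p) = -3.222392, -p*log2(p) = 0.345256
  p = 15/28 = 0.535714: log2(p) = -0.900464, -p*log2(p) = 0.482392
  p = 1/28 = 0.035714: log2(p) = -4.807355, -p*log2(p) = 0.171691
  p = 9/28 = 0.321429: log2(p) = -1.637430, -p*log2(p) = 0.526317
H = 0.345256 + 0.482392 + 0.171691 + 0.526317 = 1.525656

H = 1.5257 bits/symbol


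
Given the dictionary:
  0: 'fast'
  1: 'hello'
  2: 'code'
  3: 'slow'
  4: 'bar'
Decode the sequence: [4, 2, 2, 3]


Look up each index in the dictionary:
  4 -> 'bar'
  2 -> 'code'
  2 -> 'code'
  3 -> 'slow'

Decoded: "bar code code slow"


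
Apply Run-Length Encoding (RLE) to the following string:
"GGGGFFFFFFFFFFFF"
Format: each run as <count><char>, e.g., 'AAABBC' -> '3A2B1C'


Scanning runs left to right:
  i=0: run of 'G' x 4 -> '4G'
  i=4: run of 'F' x 12 -> '12F'

RLE = 4G12F


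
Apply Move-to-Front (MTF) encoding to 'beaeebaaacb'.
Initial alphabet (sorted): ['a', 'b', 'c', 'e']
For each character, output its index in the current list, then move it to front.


MTF encoding:
'b': index 1 in ['a', 'b', 'c', 'e'] -> ['b', 'a', 'c', 'e']
'e': index 3 in ['b', 'a', 'c', 'e'] -> ['e', 'b', 'a', 'c']
'a': index 2 in ['e', 'b', 'a', 'c'] -> ['a', 'e', 'b', 'c']
'e': index 1 in ['a', 'e', 'b', 'c'] -> ['e', 'a', 'b', 'c']
'e': index 0 in ['e', 'a', 'b', 'c'] -> ['e', 'a', 'b', 'c']
'b': index 2 in ['e', 'a', 'b', 'c'] -> ['b', 'e', 'a', 'c']
'a': index 2 in ['b', 'e', 'a', 'c'] -> ['a', 'b', 'e', 'c']
'a': index 0 in ['a', 'b', 'e', 'c'] -> ['a', 'b', 'e', 'c']
'a': index 0 in ['a', 'b', 'e', 'c'] -> ['a', 'b', 'e', 'c']
'c': index 3 in ['a', 'b', 'e', 'c'] -> ['c', 'a', 'b', 'e']
'b': index 2 in ['c', 'a', 'b', 'e'] -> ['b', 'c', 'a', 'e']


Output: [1, 3, 2, 1, 0, 2, 2, 0, 0, 3, 2]


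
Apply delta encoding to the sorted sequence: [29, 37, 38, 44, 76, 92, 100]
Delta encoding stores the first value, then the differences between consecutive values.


First value: 29
Deltas:
  37 - 29 = 8
  38 - 37 = 1
  44 - 38 = 6
  76 - 44 = 32
  92 - 76 = 16
  100 - 92 = 8


Delta encoded: [29, 8, 1, 6, 32, 16, 8]


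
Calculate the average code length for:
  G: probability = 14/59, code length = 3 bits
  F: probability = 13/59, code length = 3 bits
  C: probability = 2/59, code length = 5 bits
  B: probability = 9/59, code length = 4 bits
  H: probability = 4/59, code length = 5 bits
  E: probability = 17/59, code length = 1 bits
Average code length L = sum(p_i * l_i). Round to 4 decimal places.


Weighted contributions p_i * l_i:
  G: (14/59) * 3 = 42/59
  F: (13/59) * 3 = 39/59
  C: (2/59) * 5 = 10/59
  B: (9/59) * 4 = 36/59
  H: (4/59) * 5 = 20/59
  E: (17/59) * 1 = 17/59
Sum = (42 + 39 + 10 + 36 + 20 + 17)/59 = 164/59

L = 164/59 = 2.7797 bits/symbol


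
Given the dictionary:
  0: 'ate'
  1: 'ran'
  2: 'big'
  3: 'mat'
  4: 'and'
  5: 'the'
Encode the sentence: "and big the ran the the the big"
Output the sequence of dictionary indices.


Look up each word in the dictionary:
  'and' -> 4
  'big' -> 2
  'the' -> 5
  'ran' -> 1
  'the' -> 5
  'the' -> 5
  'the' -> 5
  'big' -> 2

Encoded: [4, 2, 5, 1, 5, 5, 5, 2]


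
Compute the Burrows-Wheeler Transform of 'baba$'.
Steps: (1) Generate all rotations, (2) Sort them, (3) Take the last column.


Rotations (sorted):
  0: $baba -> last char: a
  1: a$bab -> last char: b
  2: aba$b -> last char: b
  3: ba$ba -> last char: a
  4: baba$ -> last char: $


BWT = abba$


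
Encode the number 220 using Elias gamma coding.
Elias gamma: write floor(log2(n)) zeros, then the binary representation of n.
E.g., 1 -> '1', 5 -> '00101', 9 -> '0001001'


num_bits = floor(log2(220)) + 1 = 8
leading_zeros = num_bits - 1 = 7
binary(220) = 11011100

Elias gamma(220) = '0000000' + '11011100' = 000000011011100 (15 bits)


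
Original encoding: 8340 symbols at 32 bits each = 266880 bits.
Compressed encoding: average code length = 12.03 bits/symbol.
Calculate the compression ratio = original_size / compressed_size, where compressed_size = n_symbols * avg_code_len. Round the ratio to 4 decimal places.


original_size = n_symbols * orig_bits = 8340 * 32 = 266880 bits
compressed_size = n_symbols * avg_code_len = 8340 * 12.03 = 100330.2 bits
ratio = original_size / compressed_size = 266880 / 100330.2 = 2.66

Compression ratio = 2.66


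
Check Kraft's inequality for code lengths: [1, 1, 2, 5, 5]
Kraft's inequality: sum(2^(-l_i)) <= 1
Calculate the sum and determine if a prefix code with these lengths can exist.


Sum = 2^(-1) + 2^(-1) + 2^(-2) + 2^(-5) + 2^(-5)
    = 0.5 + 0.5 + 0.25 + 0.03125 + 0.03125
    = 42/32 = 1.3125
Since 1.3125 > 1, Kraft's inequality is NOT satisfied.
A prefix code with these lengths CANNOT exist.

Kraft sum = 1.3125. Not satisfied.


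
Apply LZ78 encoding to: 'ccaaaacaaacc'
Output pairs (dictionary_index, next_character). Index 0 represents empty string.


LZ78 encoding steps:
Dictionary: {0: ''}
Step 1: w='' (idx 0), next='c' -> output (0, 'c'), add 'c' as idx 1
Step 2: w='c' (idx 1), next='a' -> output (1, 'a'), add 'ca' as idx 2
Step 3: w='' (idx 0), next='a' -> output (0, 'a'), add 'a' as idx 3
Step 4: w='a' (idx 3), next='a' -> output (3, 'a'), add 'aa' as idx 4
Step 5: w='ca' (idx 2), next='a' -> output (2, 'a'), add 'caa' as idx 5
Step 6: w='a' (idx 3), next='c' -> output (3, 'c'), add 'ac' as idx 6
Step 7: w='c' (idx 1), end of input -> output (1, '')


Encoded: [(0, 'c'), (1, 'a'), (0, 'a'), (3, 'a'), (2, 'a'), (3, 'c'), (1, '')]


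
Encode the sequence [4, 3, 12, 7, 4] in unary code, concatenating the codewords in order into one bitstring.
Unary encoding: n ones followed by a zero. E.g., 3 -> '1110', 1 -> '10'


Encode each number as n ones followed by a terminating 0:
  4 -> 11110 (5 bits)
  3 -> 1110 (4 bits)
  12 -> 1111111111110 (13 bits)
  7 -> 11111110 (8 bits)
  4 -> 11110 (5 bits)
Total length = 5 + 4 + 13 + 8 + 5 = 35 bits.

Unary([4, 3, 12, 7, 4]) = 11110111011111111111101111111011110 (35 bits)


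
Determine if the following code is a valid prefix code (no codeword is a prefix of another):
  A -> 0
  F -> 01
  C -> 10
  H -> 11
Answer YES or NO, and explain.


Checking each pair (does one codeword prefix another?):
  A='0' vs F='01': prefix -- VIOLATION

NO -- this is NOT a valid prefix code. A (0) is a prefix of F (01).


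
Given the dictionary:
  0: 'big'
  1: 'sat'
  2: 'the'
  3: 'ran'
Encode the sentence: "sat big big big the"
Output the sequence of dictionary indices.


Look up each word in the dictionary:
  'sat' -> 1
  'big' -> 0
  'big' -> 0
  'big' -> 0
  'the' -> 2

Encoded: [1, 0, 0, 0, 2]


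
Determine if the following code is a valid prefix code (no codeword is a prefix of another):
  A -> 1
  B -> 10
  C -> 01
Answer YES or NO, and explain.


Checking each pair (does one codeword prefix another?):
  A='1' vs B='10': prefix -- VIOLATION

NO -- this is NOT a valid prefix code. A (1) is a prefix of B (10).


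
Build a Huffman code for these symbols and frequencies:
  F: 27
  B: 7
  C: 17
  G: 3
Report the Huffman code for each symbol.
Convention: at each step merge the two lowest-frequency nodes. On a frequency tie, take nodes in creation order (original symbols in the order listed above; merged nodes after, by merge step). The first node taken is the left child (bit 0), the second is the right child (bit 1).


Huffman tree construction:
Step 1: Merge G(3) + B(7) = 10
Step 2: Merge (G+B)(10) + C(17) = 27
Step 3: Merge F(27) + ((G+B)+C)(27) = 54
Read each symbol's code off the tree from the root (left child = 0, right child = 1).

Codes:
  F: 0 (length 1)
  B: 101 (length 3)
  C: 11 (length 2)
  G: 100 (length 3)
Average code length: 91/54 = 1.6852 bits/symbol


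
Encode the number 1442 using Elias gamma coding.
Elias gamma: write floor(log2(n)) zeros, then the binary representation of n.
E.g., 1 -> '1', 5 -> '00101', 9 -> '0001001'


num_bits = floor(log2(1442)) + 1 = 11
leading_zeros = num_bits - 1 = 10
binary(1442) = 10110100010

Elias gamma(1442) = '0000000000' + '10110100010' = 000000000010110100010 (21 bits)


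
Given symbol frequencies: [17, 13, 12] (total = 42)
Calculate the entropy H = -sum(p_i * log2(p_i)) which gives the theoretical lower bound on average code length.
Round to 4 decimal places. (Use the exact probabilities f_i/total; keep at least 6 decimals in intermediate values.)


Per-symbol terms -p_i * log2(p_i) with p_i = f_i/42:
  p = 17/42 = 0.404762: log2(p) = -1.304855, -p*log2(p) = 0.528155
  p = 13/42 = 0.309524: log2(p) = -1.691878, -p*log2(p) = 0.523676
  p = 12/42 = 0.285714: log2(p) = -1.807355, -p*log2(p) = 0.516387
H = 0.528155 + 0.523676 + 0.516387 = 1.568218

H = 1.5682 bits/symbol


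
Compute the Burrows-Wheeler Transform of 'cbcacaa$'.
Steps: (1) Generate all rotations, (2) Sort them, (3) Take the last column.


Rotations (sorted):
  0: $cbcacaa -> last char: a
  1: a$cbcaca -> last char: a
  2: aa$cbcac -> last char: c
  3: acaa$cbc -> last char: c
  4: bcacaa$c -> last char: c
  5: caa$cbca -> last char: a
  6: cacaa$cb -> last char: b
  7: cbcacaa$ -> last char: $


BWT = aacccab$


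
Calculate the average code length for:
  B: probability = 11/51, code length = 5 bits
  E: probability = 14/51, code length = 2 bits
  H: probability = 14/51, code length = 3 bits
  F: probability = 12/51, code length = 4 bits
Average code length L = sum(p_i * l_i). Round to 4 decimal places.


Weighted contributions p_i * l_i:
  B: (11/51) * 5 = 55/51
  E: (14/51) * 2 = 28/51
  H: (14/51) * 3 = 42/51
  F: (12/51) * 4 = 48/51
Sum = (55 + 28 + 42 + 48)/51 = 173/51

L = 173/51 = 3.3922 bits/symbol


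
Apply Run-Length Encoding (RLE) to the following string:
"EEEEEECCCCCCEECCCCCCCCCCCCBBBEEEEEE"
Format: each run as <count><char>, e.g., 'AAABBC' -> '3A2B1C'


Scanning runs left to right:
  i=0: run of 'E' x 6 -> '6E'
  i=6: run of 'C' x 6 -> '6C'
  i=12: run of 'E' x 2 -> '2E'
  i=14: run of 'C' x 12 -> '12C'
  i=26: run of 'B' x 3 -> '3B'
  i=29: run of 'E' x 6 -> '6E'

RLE = 6E6C2E12C3B6E


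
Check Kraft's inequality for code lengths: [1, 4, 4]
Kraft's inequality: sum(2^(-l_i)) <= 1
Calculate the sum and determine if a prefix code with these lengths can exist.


Sum = 2^(-1) + 2^(-4) + 2^(-4)
    = 0.5 + 0.0625 + 0.0625
    = 10/16 = 0.625
Since 0.625 <= 1, Kraft's inequality IS satisfied.
A prefix code with these lengths CAN exist.

Kraft sum = 0.625. Satisfied.


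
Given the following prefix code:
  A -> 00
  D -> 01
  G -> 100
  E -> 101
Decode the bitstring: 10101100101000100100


Decoding step by step:
Bits 101 -> E
Bits 01 -> D
Bits 100 -> G
Bits 101 -> E
Bits 00 -> A
Bits 01 -> D
Bits 00 -> A
Bits 100 -> G


Decoded message: EDGEADAG


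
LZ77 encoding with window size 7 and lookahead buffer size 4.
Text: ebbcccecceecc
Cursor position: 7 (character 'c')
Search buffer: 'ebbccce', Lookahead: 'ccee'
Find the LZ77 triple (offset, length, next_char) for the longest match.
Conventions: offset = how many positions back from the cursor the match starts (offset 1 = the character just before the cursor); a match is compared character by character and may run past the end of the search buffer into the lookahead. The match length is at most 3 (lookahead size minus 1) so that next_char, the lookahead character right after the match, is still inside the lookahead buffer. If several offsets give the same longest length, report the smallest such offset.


Try each offset into the search buffer:
  offset=1 (pos 6, char 'e'): match length 0
  offset=2 (pos 5, char 'c'): match length 1
  offset=3 (pos 4, char 'c'): match length 3
  offset=4 (pos 3, char 'c'): match length 2
  offset=5 (pos 2, char 'b'): match length 0
  offset=6 (pos 1, char 'b'): match length 0
  offset=7 (pos 0, char 'e'): match length 0
Longest match has length 3 at offset 3.
next_char = character at position 7 + 3 = 10 -> 'e'

Best match: offset=3, length=3 (matching 'cce' starting at position 4)
LZ77 triple: (3, 3, 'e')


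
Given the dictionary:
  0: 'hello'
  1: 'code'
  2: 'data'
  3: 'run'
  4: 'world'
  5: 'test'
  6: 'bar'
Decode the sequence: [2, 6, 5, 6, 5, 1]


Look up each index in the dictionary:
  2 -> 'data'
  6 -> 'bar'
  5 -> 'test'
  6 -> 'bar'
  5 -> 'test'
  1 -> 'code'

Decoded: "data bar test bar test code"


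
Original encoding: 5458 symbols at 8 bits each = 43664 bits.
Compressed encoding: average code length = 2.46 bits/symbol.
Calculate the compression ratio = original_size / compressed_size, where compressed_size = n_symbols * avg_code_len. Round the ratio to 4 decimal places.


original_size = n_symbols * orig_bits = 5458 * 8 = 43664 bits
compressed_size = n_symbols * avg_code_len = 5458 * 2.46 = 13426.68 bits
ratio = original_size / compressed_size = 43664 / 13426.68 = 3.252

Compression ratio = 3.252


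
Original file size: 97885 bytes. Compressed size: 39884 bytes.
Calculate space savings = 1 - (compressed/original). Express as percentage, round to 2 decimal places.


ratio = compressed/original = 39884/97885 = 0.407458
savings = 1 - ratio = 1 - 0.407458 = 0.592542
as a percentage: 0.592542 * 100 = 59.25%

Space savings = 1 - 39884/97885 = 59.25%


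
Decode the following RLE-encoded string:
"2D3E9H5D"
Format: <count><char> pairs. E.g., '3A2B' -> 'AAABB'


Expanding each <count><char> pair:
  2D -> 'DD'
  3E -> 'EEE'
  9H -> 'HHHHHHHHH'
  5D -> 'DDDDD'

Decoded = DDEEEHHHHHHHHHDDDDD


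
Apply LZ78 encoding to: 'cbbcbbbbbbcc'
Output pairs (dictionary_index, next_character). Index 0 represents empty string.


LZ78 encoding steps:
Dictionary: {0: ''}
Step 1: w='' (idx 0), next='c' -> output (0, 'c'), add 'c' as idx 1
Step 2: w='' (idx 0), next='b' -> output (0, 'b'), add 'b' as idx 2
Step 3: w='b' (idx 2), next='c' -> output (2, 'c'), add 'bc' as idx 3
Step 4: w='b' (idx 2), next='b' -> output (2, 'b'), add 'bb' as idx 4
Step 5: w='bb' (idx 4), next='b' -> output (4, 'b'), add 'bbb' as idx 5
Step 6: w='bc' (idx 3), next='c' -> output (3, 'c'), add 'bcc' as idx 6


Encoded: [(0, 'c'), (0, 'b'), (2, 'c'), (2, 'b'), (4, 'b'), (3, 'c')]


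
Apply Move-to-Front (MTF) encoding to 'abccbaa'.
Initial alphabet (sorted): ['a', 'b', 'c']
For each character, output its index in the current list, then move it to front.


MTF encoding:
'a': index 0 in ['a', 'b', 'c'] -> ['a', 'b', 'c']
'b': index 1 in ['a', 'b', 'c'] -> ['b', 'a', 'c']
'c': index 2 in ['b', 'a', 'c'] -> ['c', 'b', 'a']
'c': index 0 in ['c', 'b', 'a'] -> ['c', 'b', 'a']
'b': index 1 in ['c', 'b', 'a'] -> ['b', 'c', 'a']
'a': index 2 in ['b', 'c', 'a'] -> ['a', 'b', 'c']
'a': index 0 in ['a', 'b', 'c'] -> ['a', 'b', 'c']


Output: [0, 1, 2, 0, 1, 2, 0]


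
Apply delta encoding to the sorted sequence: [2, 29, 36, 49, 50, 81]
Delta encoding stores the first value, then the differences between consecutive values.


First value: 2
Deltas:
  29 - 2 = 27
  36 - 29 = 7
  49 - 36 = 13
  50 - 49 = 1
  81 - 50 = 31


Delta encoded: [2, 27, 7, 13, 1, 31]


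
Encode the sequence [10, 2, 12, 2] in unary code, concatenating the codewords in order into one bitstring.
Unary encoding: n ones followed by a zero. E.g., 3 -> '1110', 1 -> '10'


Encode each number as n ones followed by a terminating 0:
  10 -> 11111111110 (11 bits)
  2 -> 110 (3 bits)
  12 -> 1111111111110 (13 bits)
  2 -> 110 (3 bits)
Total length = 11 + 3 + 13 + 3 = 30 bits.

Unary([10, 2, 12, 2]) = 111111111101101111111111110110 (30 bits)


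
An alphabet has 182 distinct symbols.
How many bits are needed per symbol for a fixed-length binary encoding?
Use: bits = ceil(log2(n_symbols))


log2(182) = 7.5078
Bracket: 2^7 = 128 < 182 <= 2^8 = 256
So ceil(log2(182)) = 8

bits = ceil(log2(182)) = ceil(7.5078) = 8 bits


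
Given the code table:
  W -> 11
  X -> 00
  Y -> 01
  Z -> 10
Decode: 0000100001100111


Decoding:
00 -> X
00 -> X
10 -> Z
00 -> X
01 -> Y
10 -> Z
01 -> Y
11 -> W


Result: XXZXYZYW


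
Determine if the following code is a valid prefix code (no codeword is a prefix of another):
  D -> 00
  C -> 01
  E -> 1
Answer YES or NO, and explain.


Checking each pair (does one codeword prefix another?):
  D='00' vs C='01': no prefix
  D='00' vs E='1': no prefix
  C='01' vs D='00': no prefix
  C='01' vs E='1': no prefix
  E='1' vs D='00': no prefix
  E='1' vs C='01': no prefix
No violation found over all pairs.

YES -- this is a valid prefix code. No codeword is a prefix of any other codeword.


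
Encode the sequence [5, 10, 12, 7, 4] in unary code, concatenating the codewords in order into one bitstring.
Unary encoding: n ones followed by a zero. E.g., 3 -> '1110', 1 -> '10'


Encode each number as n ones followed by a terminating 0:
  5 -> 111110 (6 bits)
  10 -> 11111111110 (11 bits)
  12 -> 1111111111110 (13 bits)
  7 -> 11111110 (8 bits)
  4 -> 11110 (5 bits)
Total length = 6 + 11 + 13 + 8 + 5 = 43 bits.

Unary([5, 10, 12, 7, 4]) = 1111101111111111011111111111101111111011110 (43 bits)


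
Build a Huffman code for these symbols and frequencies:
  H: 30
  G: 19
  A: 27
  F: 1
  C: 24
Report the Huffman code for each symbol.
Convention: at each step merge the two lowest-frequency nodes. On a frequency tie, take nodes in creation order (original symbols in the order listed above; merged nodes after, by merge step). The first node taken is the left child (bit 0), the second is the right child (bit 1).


Huffman tree construction:
Step 1: Merge F(1) + G(19) = 20
Step 2: Merge (F+G)(20) + C(24) = 44
Step 3: Merge A(27) + H(30) = 57
Step 4: Merge ((F+G)+C)(44) + (A+H)(57) = 101
Read each symbol's code off the tree from the root (left child = 0, right child = 1).

Codes:
  H: 11 (length 2)
  G: 001 (length 3)
  A: 10 (length 2)
  F: 000 (length 3)
  C: 01 (length 2)
Average code length: 222/101 = 2.1980 bits/symbol


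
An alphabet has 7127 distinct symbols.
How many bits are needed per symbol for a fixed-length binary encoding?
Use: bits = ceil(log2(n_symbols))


log2(7127) = 12.7991
Bracket: 2^12 = 4096 < 7127 <= 2^13 = 8192
So ceil(log2(7127)) = 13

bits = ceil(log2(7127)) = ceil(12.7991) = 13 bits


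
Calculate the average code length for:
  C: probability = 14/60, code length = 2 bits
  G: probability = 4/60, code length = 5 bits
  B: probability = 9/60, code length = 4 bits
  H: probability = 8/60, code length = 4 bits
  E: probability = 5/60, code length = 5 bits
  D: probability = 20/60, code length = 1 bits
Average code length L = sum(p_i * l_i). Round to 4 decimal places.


Weighted contributions p_i * l_i:
  C: (14/60) * 2 = 28/60
  G: (4/60) * 5 = 20/60
  B: (9/60) * 4 = 36/60
  H: (8/60) * 4 = 32/60
  E: (5/60) * 5 = 25/60
  D: (20/60) * 1 = 20/60
Sum = (28 + 20 + 36 + 32 + 25 + 20)/60 = 161/60

L = 161/60 = 2.6833 bits/symbol


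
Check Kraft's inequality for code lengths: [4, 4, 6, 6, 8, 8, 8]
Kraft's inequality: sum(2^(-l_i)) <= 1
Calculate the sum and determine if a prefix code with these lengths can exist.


Sum = 2^(-4) + 2^(-4) + 2^(-6) + 2^(-6) + 2^(-8) + 2^(-8) + 2^(-8)
    = 0.0625 + 0.0625 + 0.015625 + 0.015625 + 0.00390625 + 0.00390625 + 0.00390625
    = 43/256 = 0.16796875
Since 0.16796875 <= 1, Kraft's inequality IS satisfied.
A prefix code with these lengths CAN exist.

Kraft sum = 0.16796875. Satisfied.


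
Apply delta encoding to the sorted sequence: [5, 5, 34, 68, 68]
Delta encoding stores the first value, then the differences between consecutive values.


First value: 5
Deltas:
  5 - 5 = 0
  34 - 5 = 29
  68 - 34 = 34
  68 - 68 = 0


Delta encoded: [5, 0, 29, 34, 0]


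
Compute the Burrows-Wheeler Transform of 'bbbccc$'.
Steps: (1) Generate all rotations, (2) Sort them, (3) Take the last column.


Rotations (sorted):
  0: $bbbccc -> last char: c
  1: bbbccc$ -> last char: $
  2: bbccc$b -> last char: b
  3: bccc$bb -> last char: b
  4: c$bbbcc -> last char: c
  5: cc$bbbc -> last char: c
  6: ccc$bbb -> last char: b


BWT = c$bbccb


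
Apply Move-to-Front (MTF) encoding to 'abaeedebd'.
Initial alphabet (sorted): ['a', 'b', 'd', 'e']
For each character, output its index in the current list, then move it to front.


MTF encoding:
'a': index 0 in ['a', 'b', 'd', 'e'] -> ['a', 'b', 'd', 'e']
'b': index 1 in ['a', 'b', 'd', 'e'] -> ['b', 'a', 'd', 'e']
'a': index 1 in ['b', 'a', 'd', 'e'] -> ['a', 'b', 'd', 'e']
'e': index 3 in ['a', 'b', 'd', 'e'] -> ['e', 'a', 'b', 'd']
'e': index 0 in ['e', 'a', 'b', 'd'] -> ['e', 'a', 'b', 'd']
'd': index 3 in ['e', 'a', 'b', 'd'] -> ['d', 'e', 'a', 'b']
'e': index 1 in ['d', 'e', 'a', 'b'] -> ['e', 'd', 'a', 'b']
'b': index 3 in ['e', 'd', 'a', 'b'] -> ['b', 'e', 'd', 'a']
'd': index 2 in ['b', 'e', 'd', 'a'] -> ['d', 'b', 'e', 'a']


Output: [0, 1, 1, 3, 0, 3, 1, 3, 2]


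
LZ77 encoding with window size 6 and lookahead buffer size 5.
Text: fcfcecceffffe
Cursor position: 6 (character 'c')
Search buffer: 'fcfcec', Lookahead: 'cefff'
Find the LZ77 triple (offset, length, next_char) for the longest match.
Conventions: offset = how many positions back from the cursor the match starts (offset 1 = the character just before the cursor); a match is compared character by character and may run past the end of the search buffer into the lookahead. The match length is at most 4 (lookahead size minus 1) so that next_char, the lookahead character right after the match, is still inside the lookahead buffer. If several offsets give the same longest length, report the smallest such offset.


Try each offset into the search buffer:
  offset=1 (pos 5, char 'c'): match length 1
  offset=2 (pos 4, char 'e'): match length 0
  offset=3 (pos 3, char 'c'): match length 2
  offset=4 (pos 2, char 'f'): match length 0
  offset=5 (pos 1, char 'c'): match length 1
  offset=6 (pos 0, char 'f'): match length 0
Longest match has length 2 at offset 3.
next_char = character at position 6 + 2 = 8 -> 'f'

Best match: offset=3, length=2 (matching 'ce' starting at position 3)
LZ77 triple: (3, 2, 'f')


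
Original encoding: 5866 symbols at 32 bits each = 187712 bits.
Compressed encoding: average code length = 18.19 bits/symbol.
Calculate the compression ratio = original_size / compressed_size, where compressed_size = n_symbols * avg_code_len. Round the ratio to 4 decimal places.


original_size = n_symbols * orig_bits = 5866 * 32 = 187712 bits
compressed_size = n_symbols * avg_code_len = 5866 * 18.19 = 106702.54 bits
ratio = original_size / compressed_size = 187712 / 106702.54 = 1.7592

Compression ratio = 1.7592


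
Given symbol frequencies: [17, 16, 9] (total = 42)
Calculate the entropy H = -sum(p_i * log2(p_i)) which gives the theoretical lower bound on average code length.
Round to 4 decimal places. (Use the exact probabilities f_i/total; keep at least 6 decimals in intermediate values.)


Per-symbol terms -p_i * log2(p_i) with p_i = f_i/42:
  p = 17/42 = 0.404762: log2(p) = -1.304855, -p*log2(p) = 0.528155
  p = 16/42 = 0.380952: log2(p) = -1.392317, -p*log2(p) = 0.530407
  p = 9/42 = 0.214286: log2(p) = -2.222392, -p*log2(p) = 0.476227
H = 0.528155 + 0.530407 + 0.476227 = 1.534789

H = 1.5348 bits/symbol


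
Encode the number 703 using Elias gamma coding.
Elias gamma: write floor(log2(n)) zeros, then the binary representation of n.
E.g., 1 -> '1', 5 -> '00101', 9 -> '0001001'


num_bits = floor(log2(703)) + 1 = 10
leading_zeros = num_bits - 1 = 9
binary(703) = 1010111111

Elias gamma(703) = '000000000' + '1010111111' = 0000000001010111111 (19 bits)


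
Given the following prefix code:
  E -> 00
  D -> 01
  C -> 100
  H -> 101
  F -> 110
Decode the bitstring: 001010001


Decoding step by step:
Bits 00 -> E
Bits 101 -> H
Bits 00 -> E
Bits 01 -> D


Decoded message: EHED


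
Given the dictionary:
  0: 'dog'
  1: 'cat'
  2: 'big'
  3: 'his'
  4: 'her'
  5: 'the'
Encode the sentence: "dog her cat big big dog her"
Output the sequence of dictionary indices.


Look up each word in the dictionary:
  'dog' -> 0
  'her' -> 4
  'cat' -> 1
  'big' -> 2
  'big' -> 2
  'dog' -> 0
  'her' -> 4

Encoded: [0, 4, 1, 2, 2, 0, 4]


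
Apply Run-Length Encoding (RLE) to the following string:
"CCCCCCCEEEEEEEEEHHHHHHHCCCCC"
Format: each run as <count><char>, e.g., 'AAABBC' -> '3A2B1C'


Scanning runs left to right:
  i=0: run of 'C' x 7 -> '7C'
  i=7: run of 'E' x 9 -> '9E'
  i=16: run of 'H' x 7 -> '7H'
  i=23: run of 'C' x 5 -> '5C'

RLE = 7C9E7H5C


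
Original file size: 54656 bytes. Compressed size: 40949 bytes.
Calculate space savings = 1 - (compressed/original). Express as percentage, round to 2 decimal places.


ratio = compressed/original = 40949/54656 = 0.749213
savings = 1 - ratio = 1 - 0.749213 = 0.250787
as a percentage: 0.250787 * 100 = 25.08%

Space savings = 1 - 40949/54656 = 25.08%


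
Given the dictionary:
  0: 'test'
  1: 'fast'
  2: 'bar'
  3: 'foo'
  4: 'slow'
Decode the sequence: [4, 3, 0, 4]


Look up each index in the dictionary:
  4 -> 'slow'
  3 -> 'foo'
  0 -> 'test'
  4 -> 'slow'

Decoded: "slow foo test slow"


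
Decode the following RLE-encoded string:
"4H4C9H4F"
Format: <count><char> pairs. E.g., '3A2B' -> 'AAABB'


Expanding each <count><char> pair:
  4H -> 'HHHH'
  4C -> 'CCCC'
  9H -> 'HHHHHHHHH'
  4F -> 'FFFF'

Decoded = HHHHCCCCHHHHHHHHHFFFF


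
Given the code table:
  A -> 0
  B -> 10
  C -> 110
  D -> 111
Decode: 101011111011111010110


Decoding:
10 -> B
10 -> B
111 -> D
110 -> C
111 -> D
110 -> C
10 -> B
110 -> C


Result: BBDCDCBC


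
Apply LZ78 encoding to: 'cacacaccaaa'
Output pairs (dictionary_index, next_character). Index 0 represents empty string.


LZ78 encoding steps:
Dictionary: {0: ''}
Step 1: w='' (idx 0), next='c' -> output (0, 'c'), add 'c' as idx 1
Step 2: w='' (idx 0), next='a' -> output (0, 'a'), add 'a' as idx 2
Step 3: w='c' (idx 1), next='a' -> output (1, 'a'), add 'ca' as idx 3
Step 4: w='ca' (idx 3), next='c' -> output (3, 'c'), add 'cac' as idx 4
Step 5: w='ca' (idx 3), next='a' -> output (3, 'a'), add 'caa' as idx 5
Step 6: w='a' (idx 2), end of input -> output (2, '')


Encoded: [(0, 'c'), (0, 'a'), (1, 'a'), (3, 'c'), (3, 'a'), (2, '')]


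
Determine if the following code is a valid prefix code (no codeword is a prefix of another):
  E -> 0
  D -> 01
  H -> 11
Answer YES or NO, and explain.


Checking each pair (does one codeword prefix another?):
  E='0' vs D='01': prefix -- VIOLATION

NO -- this is NOT a valid prefix code. E (0) is a prefix of D (01).


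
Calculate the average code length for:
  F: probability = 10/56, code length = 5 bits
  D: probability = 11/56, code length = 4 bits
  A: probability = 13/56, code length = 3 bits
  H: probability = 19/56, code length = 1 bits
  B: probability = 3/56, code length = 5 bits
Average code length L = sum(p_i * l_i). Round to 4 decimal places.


Weighted contributions p_i * l_i:
  F: (10/56) * 5 = 50/56
  D: (11/56) * 4 = 44/56
  A: (13/56) * 3 = 39/56
  H: (19/56) * 1 = 19/56
  B: (3/56) * 5 = 15/56
Sum = (50 + 44 + 39 + 19 + 15)/56 = 167/56

L = 167/56 = 2.9821 bits/symbol


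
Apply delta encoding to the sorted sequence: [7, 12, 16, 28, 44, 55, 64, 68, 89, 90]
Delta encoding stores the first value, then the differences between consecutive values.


First value: 7
Deltas:
  12 - 7 = 5
  16 - 12 = 4
  28 - 16 = 12
  44 - 28 = 16
  55 - 44 = 11
  64 - 55 = 9
  68 - 64 = 4
  89 - 68 = 21
  90 - 89 = 1


Delta encoded: [7, 5, 4, 12, 16, 11, 9, 4, 21, 1]


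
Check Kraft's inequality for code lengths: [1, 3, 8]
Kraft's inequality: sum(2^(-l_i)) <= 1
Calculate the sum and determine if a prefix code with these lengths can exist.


Sum = 2^(-1) + 2^(-3) + 2^(-8)
    = 0.5 + 0.125 + 0.00390625
    = 161/256 = 0.62890625
Since 0.62890625 <= 1, Kraft's inequality IS satisfied.
A prefix code with these lengths CAN exist.

Kraft sum = 0.62890625. Satisfied.


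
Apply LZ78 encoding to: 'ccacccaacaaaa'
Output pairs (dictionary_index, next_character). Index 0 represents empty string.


LZ78 encoding steps:
Dictionary: {0: ''}
Step 1: w='' (idx 0), next='c' -> output (0, 'c'), add 'c' as idx 1
Step 2: w='c' (idx 1), next='a' -> output (1, 'a'), add 'ca' as idx 2
Step 3: w='c' (idx 1), next='c' -> output (1, 'c'), add 'cc' as idx 3
Step 4: w='ca' (idx 2), next='a' -> output (2, 'a'), add 'caa' as idx 4
Step 5: w='caa' (idx 4), next='a' -> output (4, 'a'), add 'caaa' as idx 5
Step 6: w='' (idx 0), next='a' -> output (0, 'a'), add 'a' as idx 6


Encoded: [(0, 'c'), (1, 'a'), (1, 'c'), (2, 'a'), (4, 'a'), (0, 'a')]


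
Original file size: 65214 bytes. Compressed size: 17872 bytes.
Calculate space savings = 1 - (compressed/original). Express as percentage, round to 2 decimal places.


ratio = compressed/original = 17872/65214 = 0.274052
savings = 1 - ratio = 1 - 0.274052 = 0.725948
as a percentage: 0.725948 * 100 = 72.59%

Space savings = 1 - 17872/65214 = 72.59%


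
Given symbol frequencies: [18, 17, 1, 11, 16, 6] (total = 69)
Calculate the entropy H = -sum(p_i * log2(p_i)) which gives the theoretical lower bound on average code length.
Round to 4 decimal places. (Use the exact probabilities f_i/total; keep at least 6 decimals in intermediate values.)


Per-symbol terms -p_i * log2(p_i) with p_i = f_i/69:
  p = 18/69 = 0.260870: log2(p) = -1.938599, -p*log2(p) = 0.505722
  p = 17/69 = 0.246377: log2(p) = -2.021062, -p*log2(p) = 0.497943
  p = 1/69 = 0.014493: log2(p) = -6.108524, -p*log2(p) = 0.088529
  p = 11/69 = 0.159420: log2(p) = -2.649093, -p*log2(p) = 0.422319
  p = 16/69 = 0.231884: log2(p) = -2.108524, -p*log2(p) = 0.488933
  p = 6/69 = 0.086957: log2(p) = -3.523562, -p*log2(p) = 0.306397
H = 0.505722 + 0.497943 + 0.088529 + 0.422319 + 0.488933 + 0.306397 = 2.309843

H = 2.3098 bits/symbol


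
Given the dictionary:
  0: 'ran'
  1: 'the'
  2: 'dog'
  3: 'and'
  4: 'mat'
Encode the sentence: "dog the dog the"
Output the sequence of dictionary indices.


Look up each word in the dictionary:
  'dog' -> 2
  'the' -> 1
  'dog' -> 2
  'the' -> 1

Encoded: [2, 1, 2, 1]


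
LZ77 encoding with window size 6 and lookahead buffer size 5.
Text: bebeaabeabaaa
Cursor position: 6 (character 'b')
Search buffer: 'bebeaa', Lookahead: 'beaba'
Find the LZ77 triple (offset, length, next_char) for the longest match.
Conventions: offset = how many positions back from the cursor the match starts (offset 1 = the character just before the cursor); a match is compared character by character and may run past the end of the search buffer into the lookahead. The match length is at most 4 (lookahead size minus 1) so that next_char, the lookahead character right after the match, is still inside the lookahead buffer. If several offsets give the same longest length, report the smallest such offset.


Try each offset into the search buffer:
  offset=1 (pos 5, char 'a'): match length 0
  offset=2 (pos 4, char 'a'): match length 0
  offset=3 (pos 3, char 'e'): match length 0
  offset=4 (pos 2, char 'b'): match length 3
  offset=5 (pos 1, char 'e'): match length 0
  offset=6 (pos 0, char 'b'): match length 2
Longest match has length 3 at offset 4.
next_char = character at position 6 + 3 = 9 -> 'b'

Best match: offset=4, length=3 (matching 'bea' starting at position 2)
LZ77 triple: (4, 3, 'b')


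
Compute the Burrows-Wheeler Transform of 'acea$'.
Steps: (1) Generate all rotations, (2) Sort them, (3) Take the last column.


Rotations (sorted):
  0: $acea -> last char: a
  1: a$ace -> last char: e
  2: acea$ -> last char: $
  3: cea$a -> last char: a
  4: ea$ac -> last char: c


BWT = ae$ac


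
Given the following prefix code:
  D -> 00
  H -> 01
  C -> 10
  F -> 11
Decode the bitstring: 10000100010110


Decoding step by step:
Bits 10 -> C
Bits 00 -> D
Bits 01 -> H
Bits 00 -> D
Bits 01 -> H
Bits 01 -> H
Bits 10 -> C


Decoded message: CDHDHHC


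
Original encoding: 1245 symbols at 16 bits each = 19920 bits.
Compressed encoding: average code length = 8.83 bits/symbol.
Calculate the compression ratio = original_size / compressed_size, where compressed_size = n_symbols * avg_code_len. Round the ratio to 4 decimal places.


original_size = n_symbols * orig_bits = 1245 * 16 = 19920 bits
compressed_size = n_symbols * avg_code_len = 1245 * 8.83 = 10993.35 bits
ratio = original_size / compressed_size = 19920 / 10993.35 = 1.812

Compression ratio = 1.812


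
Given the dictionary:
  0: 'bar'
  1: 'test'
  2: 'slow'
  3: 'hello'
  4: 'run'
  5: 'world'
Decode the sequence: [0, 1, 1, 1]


Look up each index in the dictionary:
  0 -> 'bar'
  1 -> 'test'
  1 -> 'test'
  1 -> 'test'

Decoded: "bar test test test"


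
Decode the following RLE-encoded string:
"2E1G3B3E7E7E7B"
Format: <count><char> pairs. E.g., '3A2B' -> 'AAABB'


Expanding each <count><char> pair:
  2E -> 'EE'
  1G -> 'G'
  3B -> 'BBB'
  3E -> 'EEE'
  7E -> 'EEEEEEE'
  7E -> 'EEEEEEE'
  7B -> 'BBBBBBB'

Decoded = EEGBBBEEEEEEEEEEEEEEEEEBBBBBBB


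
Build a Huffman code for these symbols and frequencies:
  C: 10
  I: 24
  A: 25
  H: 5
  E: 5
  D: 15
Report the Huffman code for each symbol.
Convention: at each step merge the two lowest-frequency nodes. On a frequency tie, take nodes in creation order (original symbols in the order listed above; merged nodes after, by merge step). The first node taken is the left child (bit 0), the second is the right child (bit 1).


Huffman tree construction:
Step 1: Merge H(5) + E(5) = 10
Step 2: Merge C(10) + (H+E)(10) = 20
Step 3: Merge D(15) + (C+(H+E))(20) = 35
Step 4: Merge I(24) + A(25) = 49
Step 5: Merge (D+(C+(H+E)))(35) + (I+A)(49) = 84
Read each symbol's code off the tree from the root (left child = 0, right child = 1).

Codes:
  C: 010 (length 3)
  I: 10 (length 2)
  A: 11 (length 2)
  H: 0110 (length 4)
  E: 0111 (length 4)
  D: 00 (length 2)
Average code length: 198/84 = 2.3571 bits/symbol


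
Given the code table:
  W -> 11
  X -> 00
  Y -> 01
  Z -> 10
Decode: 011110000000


Decoding:
01 -> Y
11 -> W
10 -> Z
00 -> X
00 -> X
00 -> X


Result: YWZXXX


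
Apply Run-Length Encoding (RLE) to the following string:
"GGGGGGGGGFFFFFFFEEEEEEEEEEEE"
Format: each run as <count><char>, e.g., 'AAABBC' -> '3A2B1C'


Scanning runs left to right:
  i=0: run of 'G' x 9 -> '9G'
  i=9: run of 'F' x 7 -> '7F'
  i=16: run of 'E' x 12 -> '12E'

RLE = 9G7F12E


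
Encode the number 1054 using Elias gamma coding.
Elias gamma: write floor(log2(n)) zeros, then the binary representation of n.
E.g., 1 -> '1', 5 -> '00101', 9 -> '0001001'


num_bits = floor(log2(1054)) + 1 = 11
leading_zeros = num_bits - 1 = 10
binary(1054) = 10000011110

Elias gamma(1054) = '0000000000' + '10000011110' = 000000000010000011110 (21 bits)


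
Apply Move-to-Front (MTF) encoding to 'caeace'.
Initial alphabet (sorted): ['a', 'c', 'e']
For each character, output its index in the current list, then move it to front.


MTF encoding:
'c': index 1 in ['a', 'c', 'e'] -> ['c', 'a', 'e']
'a': index 1 in ['c', 'a', 'e'] -> ['a', 'c', 'e']
'e': index 2 in ['a', 'c', 'e'] -> ['e', 'a', 'c']
'a': index 1 in ['e', 'a', 'c'] -> ['a', 'e', 'c']
'c': index 2 in ['a', 'e', 'c'] -> ['c', 'a', 'e']
'e': index 2 in ['c', 'a', 'e'] -> ['e', 'c', 'a']


Output: [1, 1, 2, 1, 2, 2]


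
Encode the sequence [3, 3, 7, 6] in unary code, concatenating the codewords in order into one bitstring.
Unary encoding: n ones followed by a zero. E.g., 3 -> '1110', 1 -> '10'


Encode each number as n ones followed by a terminating 0:
  3 -> 1110 (4 bits)
  3 -> 1110 (4 bits)
  7 -> 11111110 (8 bits)
  6 -> 1111110 (7 bits)
Total length = 4 + 4 + 8 + 7 = 23 bits.

Unary([3, 3, 7, 6]) = 11101110111111101111110 (23 bits)


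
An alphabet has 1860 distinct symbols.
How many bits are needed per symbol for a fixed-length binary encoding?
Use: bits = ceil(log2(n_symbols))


log2(1860) = 10.8611
Bracket: 2^10 = 1024 < 1860 <= 2^11 = 2048
So ceil(log2(1860)) = 11

bits = ceil(log2(1860)) = ceil(10.8611) = 11 bits


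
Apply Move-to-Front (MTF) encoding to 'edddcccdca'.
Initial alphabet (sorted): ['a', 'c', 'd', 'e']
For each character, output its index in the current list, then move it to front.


MTF encoding:
'e': index 3 in ['a', 'c', 'd', 'e'] -> ['e', 'a', 'c', 'd']
'd': index 3 in ['e', 'a', 'c', 'd'] -> ['d', 'e', 'a', 'c']
'd': index 0 in ['d', 'e', 'a', 'c'] -> ['d', 'e', 'a', 'c']
'd': index 0 in ['d', 'e', 'a', 'c'] -> ['d', 'e', 'a', 'c']
'c': index 3 in ['d', 'e', 'a', 'c'] -> ['c', 'd', 'e', 'a']
'c': index 0 in ['c', 'd', 'e', 'a'] -> ['c', 'd', 'e', 'a']
'c': index 0 in ['c', 'd', 'e', 'a'] -> ['c', 'd', 'e', 'a']
'd': index 1 in ['c', 'd', 'e', 'a'] -> ['d', 'c', 'e', 'a']
'c': index 1 in ['d', 'c', 'e', 'a'] -> ['c', 'd', 'e', 'a']
'a': index 3 in ['c', 'd', 'e', 'a'] -> ['a', 'c', 'd', 'e']


Output: [3, 3, 0, 0, 3, 0, 0, 1, 1, 3]


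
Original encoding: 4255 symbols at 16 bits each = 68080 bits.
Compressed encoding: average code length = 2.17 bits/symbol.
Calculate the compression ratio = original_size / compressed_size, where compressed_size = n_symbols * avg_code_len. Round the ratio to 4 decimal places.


original_size = n_symbols * orig_bits = 4255 * 16 = 68080 bits
compressed_size = n_symbols * avg_code_len = 4255 * 2.17 = 9233.35 bits
ratio = original_size / compressed_size = 68080 / 9233.35 = 7.3733

Compression ratio = 7.3733


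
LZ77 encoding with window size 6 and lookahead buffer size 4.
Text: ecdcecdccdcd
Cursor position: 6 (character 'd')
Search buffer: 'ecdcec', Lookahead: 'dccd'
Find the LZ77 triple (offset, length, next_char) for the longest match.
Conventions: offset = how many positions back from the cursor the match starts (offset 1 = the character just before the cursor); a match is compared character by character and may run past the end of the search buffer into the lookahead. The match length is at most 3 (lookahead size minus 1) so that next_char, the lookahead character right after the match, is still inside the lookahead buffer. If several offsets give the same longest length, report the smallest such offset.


Try each offset into the search buffer:
  offset=1 (pos 5, char 'c'): match length 0
  offset=2 (pos 4, char 'e'): match length 0
  offset=3 (pos 3, char 'c'): match length 0
  offset=4 (pos 2, char 'd'): match length 2
  offset=5 (pos 1, char 'c'): match length 0
  offset=6 (pos 0, char 'e'): match length 0
Longest match has length 2 at offset 4.
next_char = character at position 6 + 2 = 8 -> 'c'

Best match: offset=4, length=2 (matching 'dc' starting at position 2)
LZ77 triple: (4, 2, 'c')


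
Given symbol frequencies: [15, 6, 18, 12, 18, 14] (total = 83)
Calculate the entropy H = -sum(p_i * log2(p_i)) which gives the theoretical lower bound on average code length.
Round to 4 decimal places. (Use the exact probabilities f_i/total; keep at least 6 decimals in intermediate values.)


Per-symbol terms -p_i * log2(p_i) with p_i = f_i/83:
  p = 15/83 = 0.180723: log2(p) = -2.468149, -p*log2(p) = 0.446051
  p = 6/83 = 0.072289: log2(p) = -3.790077, -p*log2(p) = 0.273981
  p = 18/83 = 0.216867: log2(p) = -2.205114, -p*log2(p) = 0.478218
  p = 12/83 = 0.144578: log2(p) = -2.790077, -p*log2(p) = 0.403385
  p = 18/83 = 0.216867: log2(p) = -2.205114, -p*log2(p) = 0.478218
  p = 14/83 = 0.168675: log2(p) = -2.567685, -p*log2(p) = 0.433103
H = 0.446051 + 0.273981 + 0.478218 + 0.403385 + 0.478218 + 0.433103 = 2.512956

H = 2.513 bits/symbol


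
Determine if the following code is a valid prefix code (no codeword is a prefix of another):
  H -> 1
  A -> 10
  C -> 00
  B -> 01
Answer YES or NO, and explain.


Checking each pair (does one codeword prefix another?):
  H='1' vs A='10': prefix -- VIOLATION

NO -- this is NOT a valid prefix code. H (1) is a prefix of A (10).
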